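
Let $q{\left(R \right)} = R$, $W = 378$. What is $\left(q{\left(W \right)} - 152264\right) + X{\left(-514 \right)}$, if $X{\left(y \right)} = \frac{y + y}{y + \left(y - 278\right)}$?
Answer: $- \frac{99181044}{653} \approx -1.5189 \cdot 10^{5}$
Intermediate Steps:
$X{\left(y \right)} = \frac{2 y}{-278 + 2 y}$ ($X{\left(y \right)} = \frac{2 y}{y + \left(-278 + y\right)} = \frac{2 y}{-278 + 2 y}$)
$\left(q{\left(W \right)} - 152264\right) + X{\left(-514 \right)} = \left(378 - 152264\right) - \frac{514}{-139 - 514} = -151886 - \frac{514}{-653} = -151886 - - \frac{514}{653} = -151886 + \frac{514}{653} = - \frac{99181044}{653}$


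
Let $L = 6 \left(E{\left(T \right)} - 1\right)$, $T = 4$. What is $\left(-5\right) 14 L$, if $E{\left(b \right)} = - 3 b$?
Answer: $5460$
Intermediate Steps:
$L = -78$ ($L = 6 \left(\left(-3\right) 4 - 1\right) = 6 \left(-12 - 1\right) = 6 \left(-13\right) = -78$)
$\left(-5\right) 14 L = \left(-5\right) 14 \left(-78\right) = \left(-70\right) \left(-78\right) = 5460$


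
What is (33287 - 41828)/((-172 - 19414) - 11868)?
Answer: 8541/31454 ≈ 0.27154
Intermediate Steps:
(33287 - 41828)/((-172 - 19414) - 11868) = -8541/(-19586 - 11868) = -8541/(-31454) = -8541*(-1/31454) = 8541/31454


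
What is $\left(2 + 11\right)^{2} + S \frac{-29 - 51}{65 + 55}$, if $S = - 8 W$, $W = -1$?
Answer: $\frac{491}{3} \approx 163.67$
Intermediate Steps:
$S = 8$ ($S = \left(-8\right) \left(-1\right) = 8$)
$\left(2 + 11\right)^{2} + S \frac{-29 - 51}{65 + 55} = \left(2 + 11\right)^{2} + 8 \frac{-29 - 51}{65 + 55} = 13^{2} + 8 \left(- \frac{80}{120}\right) = 169 + 8 \left(\left(-80\right) \frac{1}{120}\right) = 169 + 8 \left(- \frac{2}{3}\right) = 169 - \frac{16}{3} = \frac{491}{3}$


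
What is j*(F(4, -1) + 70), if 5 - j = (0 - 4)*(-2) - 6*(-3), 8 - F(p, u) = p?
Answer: -1554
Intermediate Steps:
F(p, u) = 8 - p
j = -21 (j = 5 - ((0 - 4)*(-2) - 6*(-3)) = 5 - (-4*(-2) + 18) = 5 - (8 + 18) = 5 - 1*26 = 5 - 26 = -21)
j*(F(4, -1) + 70) = -21*((8 - 1*4) + 70) = -21*((8 - 4) + 70) = -21*(4 + 70) = -21*74 = -1554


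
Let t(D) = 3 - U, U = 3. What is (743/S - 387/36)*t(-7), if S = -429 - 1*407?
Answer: 0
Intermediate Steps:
t(D) = 0 (t(D) = 3 - 1*3 = 3 - 3 = 0)
S = -836 (S = -429 - 407 = -836)
(743/S - 387/36)*t(-7) = (743/(-836) - 387/36)*0 = (743*(-1/836) - 387*1/36)*0 = (-743/836 - 43/4)*0 = -4865/418*0 = 0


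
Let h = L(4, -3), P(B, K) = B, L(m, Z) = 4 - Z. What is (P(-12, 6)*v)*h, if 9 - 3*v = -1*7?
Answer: -448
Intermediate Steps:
h = 7 (h = 4 - 1*(-3) = 4 + 3 = 7)
v = 16/3 (v = 3 - (-1)*7/3 = 3 - 1/3*(-7) = 3 + 7/3 = 16/3 ≈ 5.3333)
(P(-12, 6)*v)*h = -12*16/3*7 = -64*7 = -448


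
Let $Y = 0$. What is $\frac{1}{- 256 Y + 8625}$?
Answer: $\frac{1}{8625} \approx 0.00011594$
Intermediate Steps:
$\frac{1}{- 256 Y + 8625} = \frac{1}{\left(-256\right) 0 + 8625} = \frac{1}{0 + 8625} = \frac{1}{8625}$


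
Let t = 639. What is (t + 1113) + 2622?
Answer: 4374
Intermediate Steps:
(t + 1113) + 2622 = (639 + 1113) + 2622 = 1752 + 2622 = 4374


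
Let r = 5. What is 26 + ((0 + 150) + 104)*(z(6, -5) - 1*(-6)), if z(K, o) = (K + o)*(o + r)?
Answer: 1550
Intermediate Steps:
z(K, o) = (5 + o)*(K + o) (z(K, o) = (K + o)*(o + 5) = (K + o)*(5 + o) = (5 + o)*(K + o))
26 + ((0 + 150) + 104)*(z(6, -5) - 1*(-6)) = 26 + ((0 + 150) + 104)*(((-5)² + 5*6 + 5*(-5) + 6*(-5)) - 1*(-6)) = 26 + (150 + 104)*((25 + 30 - 25 - 30) + 6) = 26 + 254*(0 + 6) = 26 + 254*6 = 26 + 1524 = 1550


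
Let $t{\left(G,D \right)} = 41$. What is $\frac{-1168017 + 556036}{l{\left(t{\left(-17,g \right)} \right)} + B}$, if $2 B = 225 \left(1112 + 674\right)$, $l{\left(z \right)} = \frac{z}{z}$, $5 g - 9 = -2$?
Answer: $- \frac{611981}{200926} \approx -3.0458$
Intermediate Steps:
$g = \frac{7}{5}$ ($g = \frac{9}{5} + \frac{1}{5} \left(-2\right) = \frac{9}{5} - \frac{2}{5} = \frac{7}{5} \approx 1.4$)
$l{\left(z \right)} = 1$
$B = 200925$ ($B = \frac{225 \left(1112 + 674\right)}{2} = \frac{225 \cdot 1786}{2} = \frac{1}{2} \cdot 401850 = 200925$)
$\frac{-1168017 + 556036}{l{\left(t{\left(-17,g \right)} \right)} + B} = \frac{-1168017 + 556036}{1 + 200925} = - \frac{611981}{200926}$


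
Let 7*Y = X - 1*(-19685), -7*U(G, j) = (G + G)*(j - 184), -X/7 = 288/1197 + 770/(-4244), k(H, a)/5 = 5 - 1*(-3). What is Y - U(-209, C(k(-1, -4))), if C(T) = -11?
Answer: 4079963311/282226 ≈ 14456.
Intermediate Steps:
k(H, a) = 40 (k(H, a) = 5*(5 - 1*(-3)) = 5*(5 + 3) = 5*8 = 40)
X = -16699/40318 (X = -7*(288/1197 + 770/(-4244)) = -7*(288*(1/1197) + 770*(-1/4244)) = -7*(32/133 - 385/2122) = -7*16699/282226 = -16699/40318 ≈ -0.41418)
U(G, j) = -2*G*(-184 + j)/7 (U(G, j) = -(G + G)*(j - 184)/7 = -2*G*(-184 + j)/7)
Y = 793643131/282226 (Y = (-16699/40318 - 1*(-19685))/7 = (-16699/40318 + 19685)/7 = (⅐)*(793643131/40318) = 793643131/282226 ≈ 2812.1)
Y - U(-209, C(k(-1, -4))) = 793643131/282226 - 2*(-209)*(184 - 1*(-11))/7 = 793643131/282226 - 2*(-209)*(184 + 11)/7 = 793643131/282226 - 2*(-209)*195/7 = 793643131/282226 - 1*(-81510/7) = 793643131/282226 + 81510/7 = 4079963311/282226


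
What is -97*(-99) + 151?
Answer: 9754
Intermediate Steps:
-97*(-99) + 151 = 9603 + 151 = 9754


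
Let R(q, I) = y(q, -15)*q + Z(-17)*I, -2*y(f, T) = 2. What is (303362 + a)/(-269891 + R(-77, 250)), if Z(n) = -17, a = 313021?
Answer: -616383/274064 ≈ -2.2490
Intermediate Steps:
y(f, T) = -1 (y(f, T) = -1/2*2 = -1)
R(q, I) = -q - 17*I
(303362 + a)/(-269891 + R(-77, 250)) = (303362 + 313021)/(-269891 + (-1*(-77) - 17*250)) = 616383/(-269891 + (77 - 4250)) = 616383/(-269891 - 4173) = 616383/(-274064) = 616383*(-1/274064) = -616383/274064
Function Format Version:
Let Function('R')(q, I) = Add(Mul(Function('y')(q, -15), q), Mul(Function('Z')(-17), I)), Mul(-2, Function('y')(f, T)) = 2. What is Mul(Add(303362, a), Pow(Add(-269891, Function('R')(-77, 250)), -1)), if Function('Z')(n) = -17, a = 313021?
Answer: Rational(-616383, 274064) ≈ -2.2490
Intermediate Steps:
Function('y')(f, T) = -1 (Function('y')(f, T) = Mul(Rational(-1, 2), 2) = -1)
Function('R')(q, I) = Add(Mul(-1, q), Mul(-17, I))
Mul(Add(303362, a), Pow(Add(-269891, Function('R')(-77, 250)), -1)) = Mul(Add(303362, 313021), Pow(Add(-269891, Add(Mul(-1, -77), Mul(-17, 250))), -1)) = Mul(616383, Pow(Add(-269891, Add(77, -4250)), -1)) = Mul(616383, Pow(Add(-269891, -4173), -1)) = Mul(616383, Pow(-274064, -1)) = Mul(616383, Rational(-1, 274064)) = Rational(-616383, 274064)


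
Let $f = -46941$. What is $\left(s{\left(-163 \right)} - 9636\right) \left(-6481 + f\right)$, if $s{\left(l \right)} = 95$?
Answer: $509699302$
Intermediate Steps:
$\left(s{\left(-163 \right)} - 9636\right) \left(-6481 + f\right) = \left(95 - 9636\right) \left(-6481 - 46941\right) = \left(95 - 9636\right) \left(-53422\right) = \left(-9541\right) \left(-53422\right) = 509699302$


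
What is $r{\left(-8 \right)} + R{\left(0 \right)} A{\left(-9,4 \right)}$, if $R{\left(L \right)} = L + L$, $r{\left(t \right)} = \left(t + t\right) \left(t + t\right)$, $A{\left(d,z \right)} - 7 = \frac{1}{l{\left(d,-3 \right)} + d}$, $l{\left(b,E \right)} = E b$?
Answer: $256$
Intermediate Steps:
$A{\left(d,z \right)} = 7 - \frac{1}{2 d}$ ($A{\left(d,z \right)} = 7 + \frac{1}{- 3 d + d} = 7 + \frac{1}{\left(-2\right) d} = 7 - \frac{1}{2 d}$)
$r{\left(t \right)} = 4 t^{2}$ ($r{\left(t \right)} = 2 t 2 t = 4 t^{2}$)
$R{\left(L \right)} = 2 L$
$r{\left(-8 \right)} + R{\left(0 \right)} A{\left(-9,4 \right)} = 4 \left(-8\right)^{2} + 2 \cdot 0 \left(7 - \frac{1}{2 \left(-9\right)}\right) = 4 \cdot 64 + 0 \left(7 - - \frac{1}{18}\right) = 256 + 0 \left(7 + \frac{1}{18}\right) = 256 + 0 \cdot \frac{127}{18} = 256 + 0 = 256$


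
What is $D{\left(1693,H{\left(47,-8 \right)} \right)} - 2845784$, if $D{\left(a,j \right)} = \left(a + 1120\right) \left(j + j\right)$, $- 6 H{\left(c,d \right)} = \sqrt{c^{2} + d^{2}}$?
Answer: $-2845784 - \frac{2813 \sqrt{2273}}{3} \approx -2.8905 \cdot 10^{6}$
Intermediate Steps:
$H{\left(c,d \right)} = - \frac{\sqrt{c^{2} + d^{2}}}{6}$
$D{\left(a,j \right)} = 2 j \left(1120 + a\right)$ ($D{\left(a,j \right)} = \left(1120 + a\right) 2 j = 2 j \left(1120 + a\right)$)
$D{\left(1693,H{\left(47,-8 \right)} \right)} - 2845784 = 2 \left(- \frac{\sqrt{47^{2} + \left(-8\right)^{2}}}{6}\right) \left(1120 + 1693\right) - 2845784 = 2 \left(- \frac{\sqrt{2209 + 64}}{6}\right) 2813 - 2845784 = 2 \left(- \frac{\sqrt{2273}}{6}\right) 2813 - 2845784 = - \frac{2813 \sqrt{2273}}{3} - 2845784 = -2845784 - \frac{2813 \sqrt{2273}}{3}$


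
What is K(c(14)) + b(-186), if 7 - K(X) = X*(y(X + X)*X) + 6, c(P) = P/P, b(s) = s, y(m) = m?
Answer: -187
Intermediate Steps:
c(P) = 1
K(X) = 1 - 2*X**3 (K(X) = 7 - (X*((X + X)*X) + 6) = 7 - (X*((2*X)*X) + 6) = 7 - (X*(2*X**2) + 6) = 7 - (2*X**3 + 6) = 7 - (6 + 2*X**3) = 7 + (-6 - 2*X**3) = 1 - 2*X**3)
K(c(14)) + b(-186) = (1 - 2*1**3) - 186 = (1 - 2*1) - 186 = (1 - 2) - 186 = -1 - 186 = -187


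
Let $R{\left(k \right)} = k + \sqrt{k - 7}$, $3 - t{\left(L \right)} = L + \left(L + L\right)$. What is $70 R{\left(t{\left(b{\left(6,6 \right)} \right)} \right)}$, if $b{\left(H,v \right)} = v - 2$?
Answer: $-630 + 280 i \approx -630.0 + 280.0 i$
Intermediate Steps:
$b{\left(H,v \right)} = -2 + v$ ($b{\left(H,v \right)} = v - 2 = -2 + v$)
$t{\left(L \right)} = 3 - 3 L$ ($t{\left(L \right)} = 3 - \left(L + \left(L + L\right)\right) = 3 - \left(L + 2 L\right) = 3 - 3 L$)
$R{\left(k \right)} = k + \sqrt{-7 + k}$
$70 R{\left(t{\left(b{\left(6,6 \right)} \right)} \right)} = 70 \left(\left(3 - 3 \left(-2 + 6\right)\right) + \sqrt{-7 + \left(3 - 3 \left(-2 + 6\right)\right)}\right) = 70 \left(\left(3 - 12\right) + \sqrt{-7 + \left(3 - 12\right)}\right) = 70 \left(-9 + \sqrt{-7 - 9}\right) = 70 \left(-9 + \sqrt{-16}\right) = 70 \left(-9 + 4 i\right) = -630 + 280 i$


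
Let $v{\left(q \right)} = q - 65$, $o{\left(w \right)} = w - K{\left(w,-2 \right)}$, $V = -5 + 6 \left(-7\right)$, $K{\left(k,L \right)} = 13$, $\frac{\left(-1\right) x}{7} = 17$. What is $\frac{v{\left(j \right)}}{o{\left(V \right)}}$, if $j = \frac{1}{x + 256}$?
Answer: $\frac{742}{685} \approx 1.0832$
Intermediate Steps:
$x = -119$ ($x = \left(-7\right) 17 = -119$)
$j = \frac{1}{137}$ ($j = \frac{1}{-119 + 256} = \frac{1}{137} \approx 0.0072993$)
$V = -47$ ($V = -5 - 42 = -47$)
$o{\left(w \right)} = -13 + w$ ($o{\left(w \right)} = w - 13 = -13 + w$)
$v{\left(q \right)} = -65 + q$ ($v{\left(q \right)} = q - 65 = -65 + q$)
$\frac{v{\left(j \right)}}{o{\left(V \right)}} = \frac{-65 + \frac{1}{137}}{-13 - 47} = - \frac{8904}{137 \left(-60\right)} = \left(- \frac{8904}{137}\right) \left(- \frac{1}{60}\right) = \frac{742}{685}$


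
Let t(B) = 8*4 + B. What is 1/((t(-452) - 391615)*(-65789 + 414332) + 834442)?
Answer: -1/136640220563 ≈ -7.3185e-12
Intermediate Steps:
t(B) = 32 + B
1/((t(-452) - 391615)*(-65789 + 414332) + 834442) = 1/(((32 - 452) - 391615)*(-65789 + 414332) + 834442) = 1/((-420 - 391615)*348543 + 834442) = 1/(-392035*348543 + 834442) = 1/(-136641055005 + 834442) = 1/(-136640220563) = -1/136640220563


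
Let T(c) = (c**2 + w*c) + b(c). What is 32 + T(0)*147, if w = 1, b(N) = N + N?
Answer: 32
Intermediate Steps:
b(N) = 2*N
T(c) = c**2 + 3*c (T(c) = (c**2 + 1*c) + 2*c = (c**2 + c) + 2*c = (c + c**2) + 2*c = c**2 + 3*c)
32 + T(0)*147 = 32 + (0*(3 + 0))*147 = 32 + (0*3)*147 = 32 + 0*147 = 32 + 0 = 32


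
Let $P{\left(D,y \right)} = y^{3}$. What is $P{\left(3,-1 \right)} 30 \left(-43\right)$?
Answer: $1290$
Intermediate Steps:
$P{\left(3,-1 \right)} 30 \left(-43\right) = \left(-1\right)^{3} \cdot 30 \left(-43\right) = \left(-1\right) 30 \left(-43\right) = \left(-30\right) \left(-43\right) = 1290$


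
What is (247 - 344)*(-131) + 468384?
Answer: 481091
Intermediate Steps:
(247 - 344)*(-131) + 468384 = -97*(-131) + 468384 = 12707 + 468384 = 481091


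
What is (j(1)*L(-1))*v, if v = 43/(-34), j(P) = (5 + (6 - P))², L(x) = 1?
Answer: -2150/17 ≈ -126.47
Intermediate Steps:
j(P) = (11 - P)²
v = -43/34 (v = 43*(-1/34) = -43/34 ≈ -1.2647)
(j(1)*L(-1))*v = ((-11 + 1)²*1)*(-43/34) = ((-10)²*1)*(-43/34) = (100*1)*(-43/34) = 100*(-43/34) = -2150/17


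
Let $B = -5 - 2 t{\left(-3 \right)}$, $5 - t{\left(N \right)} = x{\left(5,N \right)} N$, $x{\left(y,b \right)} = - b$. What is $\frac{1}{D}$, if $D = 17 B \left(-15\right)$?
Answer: $\frac{1}{8415} \approx 0.00011884$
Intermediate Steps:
$t{\left(N \right)} = 5 + N^{2}$ ($t{\left(N \right)} = 5 - - N N = 5 - - N^{2} = 5 + N^{2}$)
$B = -33$ ($B = -5 - 2 \left(5 + \left(-3\right)^{2}\right) = -5 - 2 \left(5 + 9\right) = -5 - 28 = -33$)
$D = 8415$ ($D = 17 \left(-33\right) \left(-15\right) = \left(-561\right) \left(-15\right) = 8415$)
$\frac{1}{D} = \frac{1}{8415}$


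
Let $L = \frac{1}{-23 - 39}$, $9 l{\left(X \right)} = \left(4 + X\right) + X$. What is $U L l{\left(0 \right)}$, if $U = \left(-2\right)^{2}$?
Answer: $- \frac{8}{279} \approx -0.028674$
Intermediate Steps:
$U = 4$
$l{\left(X \right)} = \frac{4}{9} + \frac{2 X}{9}$ ($l{\left(X \right)} = \frac{\left(4 + X\right) + X}{9} = \frac{4 + 2 X}{9} = \frac{4}{9} + \frac{2 X}{9}$)
$L = - \frac{1}{62}$ ($L = \frac{1}{-62} = - \frac{1}{62} \approx -0.016129$)
$U L l{\left(0 \right)} = 4 \left(- \frac{1}{62}\right) \left(\frac{4}{9} + \frac{2}{9} \cdot 0\right) = - \frac{2 \left(\frac{4}{9} + 0\right)}{31} = \left(- \frac{2}{31}\right) \frac{4}{9} = - \frac{8}{279}$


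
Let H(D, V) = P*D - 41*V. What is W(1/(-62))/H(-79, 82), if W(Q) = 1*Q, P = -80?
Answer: -1/183396 ≈ -5.4527e-6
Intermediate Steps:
H(D, V) = -80*D - 41*V
W(Q) = Q
W(1/(-62))/H(-79, 82) = 1/((-62)*(-80*(-79) - 41*82)) = -1/(62*(6320 - 3362)) = -1/62/2958 = -1/62*1/2958 = -1/183396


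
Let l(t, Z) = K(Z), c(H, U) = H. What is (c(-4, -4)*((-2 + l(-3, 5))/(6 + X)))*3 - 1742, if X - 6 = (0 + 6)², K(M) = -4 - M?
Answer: -6957/4 ≈ -1739.3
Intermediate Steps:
l(t, Z) = -4 - Z
X = 42 (X = 6 + (0 + 6)² = 6 + 6² = 6 + 36 = 42)
(c(-4, -4)*((-2 + l(-3, 5))/(6 + X)))*3 - 1742 = -4*(-2 + (-4 - 1*5))/(6 + 42)*3 - 1742 = -4*(-2 + (-4 - 5))/48*3 - 1742 = -4*(-2 - 9)/48*3 - 1742 = -(-44)/48*3 - 1742 = -4*(-11/48)*3 - 1742 = (11/12)*3 - 1742 = 11/4 - 1742 = -6957/4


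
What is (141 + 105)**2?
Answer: 60516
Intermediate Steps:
(141 + 105)**2 = 246**2 = 60516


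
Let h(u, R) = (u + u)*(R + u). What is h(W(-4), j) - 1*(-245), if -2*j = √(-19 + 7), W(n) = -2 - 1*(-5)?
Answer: 263 - 6*I*√3 ≈ 263.0 - 10.392*I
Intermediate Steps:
W(n) = 3 (W(n) = -2 + 5 = 3)
j = -I*√3 (j = -√(-19 + 7)/2 = -I*√3 ≈ -1.732*I)
h(u, R) = 2*u*(R + u) (h(u, R) = (2*u)*(R + u) = 2*u*(R + u))
h(W(-4), j) - 1*(-245) = 2*3*(-I*√3 + 3) - 1*(-245) = 2*3*(3 - I*√3) + 245 = (18 - 6*I*√3) + 245 = 263 - 6*I*√3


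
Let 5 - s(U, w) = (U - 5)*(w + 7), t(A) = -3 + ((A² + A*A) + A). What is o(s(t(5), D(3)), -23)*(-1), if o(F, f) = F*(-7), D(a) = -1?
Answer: -1939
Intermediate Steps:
t(A) = -3 + A + 2*A² (t(A) = -3 + ((A² + A²) + A) = -3 + (2*A² + A) = -3 + (A + 2*A²) = -3 + A + 2*A²)
s(U, w) = 5 - (-5 + U)*(7 + w) (s(U, w) = 5 - (U - 5)*(w + 7) = 5 - (-5 + U)*(7 + w))
o(F, f) = -7*F
o(s(t(5), D(3)), -23)*(-1) = -7*(40 - 7*(-3 + 5 + 2*5²) + 5*(-1) - 1*(-3 + 5 + 2*5²)*(-1))*(-1) = -7*(40 - 7*(-3 + 5 + 2*25) - 5 - 1*(-3 + 5 + 2*25)*(-1))*(-1) = -7*(40 - 7*(-3 + 5 + 50) - 5 - 1*(-3 + 5 + 50)*(-1))*(-1) = -7*(40 - 7*52 - 5 - 1*52*(-1))*(-1) = -7*(40 - 364 - 5 + 52)*(-1) = -7*(-277)*(-1) = 1939*(-1) = -1939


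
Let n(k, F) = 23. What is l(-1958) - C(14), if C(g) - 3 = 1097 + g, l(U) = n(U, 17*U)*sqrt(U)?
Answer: -1114 + 23*I*sqrt(1958) ≈ -1114.0 + 1017.7*I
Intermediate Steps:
l(U) = 23*sqrt(U)
C(g) = 1100 + g (C(g) = 3 + (1097 + g) = 1100 + g)
l(-1958) - C(14) = 23*sqrt(-1958) - (1100 + 14) = 23*(I*sqrt(1958)) - 1*1114 = 23*I*sqrt(1958) - 1114 = -1114 + 23*I*sqrt(1958)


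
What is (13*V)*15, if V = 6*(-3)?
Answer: -3510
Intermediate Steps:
V = -18
(13*V)*15 = (13*(-18))*15 = -234*15 = -3510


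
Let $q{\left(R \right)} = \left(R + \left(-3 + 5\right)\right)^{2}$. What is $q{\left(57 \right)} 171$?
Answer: $595251$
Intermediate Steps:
$q{\left(R \right)} = \left(2 + R\right)^{2}$ ($q{\left(R \right)} = \left(R + 2\right)^{2} = \left(2 + R\right)^{2}$)
$q{\left(57 \right)} 171 = \left(2 + 57\right)^{2} \cdot 171 = 59^{2} \cdot 171 = 3481 \cdot 171 = 595251$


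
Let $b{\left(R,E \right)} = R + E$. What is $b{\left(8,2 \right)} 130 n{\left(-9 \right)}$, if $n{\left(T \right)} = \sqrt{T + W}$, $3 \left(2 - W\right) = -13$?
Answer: $\frac{2600 i \sqrt{6}}{3} \approx 2122.9 i$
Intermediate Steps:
$b{\left(R,E \right)} = E + R$
$W = \frac{19}{3}$ ($W = 2 - - \frac{13}{3} = 2 + \frac{13}{3} = \frac{19}{3} \approx 6.3333$)
$n{\left(T \right)} = \sqrt{\frac{19}{3} + T}$ ($n{\left(T \right)} = \sqrt{T + \frac{19}{3}} = \sqrt{\frac{19}{3} + T}$)
$b{\left(8,2 \right)} 130 n{\left(-9 \right)} = \left(2 + 8\right) 130 \frac{\sqrt{57 + 9 \left(-9\right)}}{3} = 10 \cdot 130 \frac{\sqrt{57 - 81}}{3} = 1300 \frac{\sqrt{-24}}{3} = 1300 \frac{2 i \sqrt{6}}{3} = \frac{2600 i \sqrt{6}}{3}$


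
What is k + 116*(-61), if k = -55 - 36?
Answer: -7167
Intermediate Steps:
k = -91
k + 116*(-61) = -91 + 116*(-61) = -91 - 7076 = -7167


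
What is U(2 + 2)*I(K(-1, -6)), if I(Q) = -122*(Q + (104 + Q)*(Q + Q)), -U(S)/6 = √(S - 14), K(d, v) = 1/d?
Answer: -151524*I*√10 ≈ -4.7916e+5*I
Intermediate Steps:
U(S) = -6*√(-14 + S) (U(S) = -6*√(S - 14) = -6*√(-14 + S))
I(Q) = -122*Q - 244*Q*(104 + Q) (I(Q) = -122*(Q + (104 + Q)*(2*Q)) = -122*(Q + 2*Q*(104 + Q)) = -122*Q - 244*Q*(104 + Q))
U(2 + 2)*I(K(-1, -6)) = (-6*√(-14 + (2 + 2)))*(-122*(209 + 2/(-1))/(-1)) = (-6*√(-14 + 4))*(-122*(-1)*(209 + 2*(-1))) = (-6*I*√10)*(-122*(-1)*(209 - 2)) = (-6*I*√10)*(-122*(-1)*207) = -6*I*√10*25254 = -151524*I*√10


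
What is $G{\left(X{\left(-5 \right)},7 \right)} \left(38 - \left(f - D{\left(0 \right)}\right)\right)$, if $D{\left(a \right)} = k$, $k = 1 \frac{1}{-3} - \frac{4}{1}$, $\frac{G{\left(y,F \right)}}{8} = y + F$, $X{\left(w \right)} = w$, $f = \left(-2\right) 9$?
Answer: $\frac{2480}{3} \approx 826.67$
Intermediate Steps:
$f = -18$
$G{\left(y,F \right)} = 8 F + 8 y$ ($G{\left(y,F \right)} = 8 \left(y + F\right) = 8 \left(F + y\right) = 8 F + 8 y$)
$k = - \frac{13}{3}$ ($k = 1 \left(- \frac{1}{3}\right) - 4 = - \frac{1}{3} - 4 = - \frac{13}{3} \approx -4.3333$)
$D{\left(a \right)} = - \frac{13}{3}$
$G{\left(X{\left(-5 \right)},7 \right)} \left(38 - \left(f - D{\left(0 \right)}\right)\right) = \left(8 \cdot 7 + 8 \left(-5\right)\right) \left(38 - - \frac{41}{3}\right) = \left(56 - 40\right) \left(38 + \left(- \frac{13}{3} + 18\right)\right) = 16 \left(38 + \frac{41}{3}\right) = 16 \cdot \frac{155}{3} = \frac{2480}{3}$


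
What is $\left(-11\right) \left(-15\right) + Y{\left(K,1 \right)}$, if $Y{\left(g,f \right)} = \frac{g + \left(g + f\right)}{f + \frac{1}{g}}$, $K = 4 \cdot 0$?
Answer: $165$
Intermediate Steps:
$K = 0$
$Y{\left(g,f \right)} = \frac{f + 2 g}{f + \frac{1}{g}}$ ($Y{\left(g,f \right)} = \frac{g + \left(f + g\right)}{f + \frac{1}{g}} = \frac{f + 2 g}{f + \frac{1}{g}}$)
$\left(-11\right) \left(-15\right) + Y{\left(K,1 \right)} = \left(-11\right) \left(-15\right) + \frac{0 \left(1 + 2 \cdot 0\right)}{1 + 1 \cdot 0} = 165 + \frac{0 \left(1 + 0\right)}{1 + 0} = 165 + 0 \cdot 1^{-1} \cdot 1 = 165 + 0 \cdot 1 \cdot 1 = 165 + 0 = 165$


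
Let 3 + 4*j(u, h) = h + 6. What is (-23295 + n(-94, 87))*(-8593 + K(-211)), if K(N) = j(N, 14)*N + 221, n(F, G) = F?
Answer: 867147175/4 ≈ 2.1679e+8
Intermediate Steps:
j(u, h) = ¾ + h/4 (j(u, h) = -¾ + (h + 6)/4 = -¾ + (6 + h)/4 = -¾ + (3/2 + h/4) = ¾ + h/4)
K(N) = 221 + 17*N/4 (K(N) = (¾ + (¼)*14)*N + 221 = (¾ + 7/2)*N + 221 = 17*N/4 + 221 = 221 + 17*N/4)
(-23295 + n(-94, 87))*(-8593 + K(-211)) = (-23295 - 94)*(-8593 + (221 + (17/4)*(-211))) = -23389*(-8593 + (221 - 3587/4)) = -23389*(-8593 - 2703/4) = -23389*(-37075/4) = 867147175/4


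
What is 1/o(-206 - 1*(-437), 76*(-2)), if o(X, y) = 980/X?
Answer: 33/140 ≈ 0.23571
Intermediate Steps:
1/o(-206 - 1*(-437), 76*(-2)) = 1/(980/(-206 - 1*(-437))) = 1/(980/(-206 + 437)) = 1/(980/231) = 1/(980*(1/231)) = 1/(140/33) = 33/140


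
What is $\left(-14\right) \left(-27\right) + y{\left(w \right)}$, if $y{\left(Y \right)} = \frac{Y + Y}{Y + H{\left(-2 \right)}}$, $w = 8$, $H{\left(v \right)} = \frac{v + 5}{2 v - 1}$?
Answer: $\frac{14066}{37} \approx 380.16$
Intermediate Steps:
$H{\left(v \right)} = \frac{5 + v}{-1 + 2 v}$
$y{\left(Y \right)} = \frac{2 Y}{- \frac{3}{5} + Y}$ ($y{\left(Y \right)} = \frac{Y + Y}{Y + \frac{5 - 2}{-1 + 2 \left(-2\right)}} = \frac{2 Y}{Y + \frac{1}{-1 - 4} \cdot 3} = \frac{2 Y}{Y + \frac{1}{-5} \cdot 3} = \frac{2 Y}{Y - \frac{3}{5}} = \frac{2 Y}{- \frac{3}{5} + Y}$)
$\left(-14\right) \left(-27\right) + y{\left(w \right)} = \left(-14\right) \left(-27\right) + 10 \cdot 8 \frac{1}{-3 + 5 \cdot 8} = 378 + 10 \cdot 8 \frac{1}{-3 + 40} = 378 + 10 \cdot 8 \cdot \frac{1}{37} = 378 + \frac{80}{37} = \frac{14066}{37}$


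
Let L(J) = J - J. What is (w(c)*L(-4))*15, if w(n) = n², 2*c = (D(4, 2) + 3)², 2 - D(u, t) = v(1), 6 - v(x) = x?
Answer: 0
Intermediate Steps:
v(x) = 6 - x
D(u, t) = -3 (D(u, t) = 2 - (6 - 1*1) = 2 - (6 - 1) = 2 - 1*5 = 2 - 5 = -3)
c = 0 (c = (-3 + 3)²/2 = (½)*0² = (½)*0 = 0)
L(J) = 0
(w(c)*L(-4))*15 = (0²*0)*15 = (0*0)*15 = 0*15 = 0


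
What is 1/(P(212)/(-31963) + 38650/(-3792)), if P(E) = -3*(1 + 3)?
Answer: -60601848/617662223 ≈ -0.098115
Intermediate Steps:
P(E) = -12 (P(E) = -3*4 = -12)
1/(P(212)/(-31963) + 38650/(-3792)) = 1/(-12/(-31963) + 38650/(-3792)) = 1/(-12*(-1/31963) + 38650*(-1/3792)) = 1/(12/31963 - 19325/1896) = 1/(-617662223/60601848) = -60601848/617662223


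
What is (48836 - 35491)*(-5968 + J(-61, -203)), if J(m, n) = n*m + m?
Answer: 84794130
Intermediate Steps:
J(m, n) = m + m*n (J(m, n) = m*n + m = m + m*n)
(48836 - 35491)*(-5968 + J(-61, -203)) = (48836 - 35491)*(-5968 - 61*(1 - 203)) = 13345*(-5968 - 61*(-202)) = 13345*(-5968 + 12322) = 13345*6354 = 84794130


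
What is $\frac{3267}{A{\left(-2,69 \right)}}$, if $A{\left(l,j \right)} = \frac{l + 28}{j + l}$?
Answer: $\frac{218889}{26} \approx 8418.8$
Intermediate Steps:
$A{\left(l,j \right)} = \frac{28 + l}{j + l}$
$\frac{3267}{A{\left(-2,69 \right)}} = \frac{3267}{\frac{1}{69 - 2} \left(28 - 2\right)} = \frac{3267}{\frac{1}{67} \cdot 26} = \frac{3267}{\frac{26}{67}} = 3267 \cdot \frac{67}{26} = \frac{218889}{26}$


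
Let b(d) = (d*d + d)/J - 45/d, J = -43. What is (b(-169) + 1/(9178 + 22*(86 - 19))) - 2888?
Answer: -274644865401/77408084 ≈ -3548.0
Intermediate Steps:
b(d) = -45/d - d/43 - d**2/43 (b(d) = (d*d + d)/(-43) - 45/d = (d**2 + d)*(-1/43) - 45/d = (d + d**2)*(-1/43) - 45/d = (-d/43 - d**2/43) - 45/d = -45/d - d/43 - d**2/43)
(b(-169) + 1/(9178 + 22*(86 - 19))) - 2888 = ((1/43)*(-1935 + (-169)**2*(-1 - 1*(-169)))/(-169) + 1/(9178 + 22*(86 - 19))) - 2888 = ((1/43)*(-1/169)*(-1935 + 28561*(-1 + 169)) + 1/(9178 + 22*67)) - 2888 = ((1/43)*(-1/169)*(-1935 + 28561*168) + 1/(9178 + 1474)) - 2888 = ((1/43)*(-1/169)*(-1935 + 4798248) + 1/10652) - 2888 = ((1/43)*(-1/169)*4796313 + 1/10652) - 2888 = (-4796313/7267 + 1/10652) - 2888 = -51090318809/77408084 - 2888 = -274644865401/77408084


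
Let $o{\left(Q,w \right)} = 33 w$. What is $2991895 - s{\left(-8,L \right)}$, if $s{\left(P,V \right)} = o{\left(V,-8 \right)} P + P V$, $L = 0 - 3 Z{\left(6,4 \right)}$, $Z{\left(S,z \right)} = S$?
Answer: $2989639$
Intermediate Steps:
$L = -18$ ($L = 0 - 18 = -18$)
$s{\left(P,V \right)} = - 264 P + P V$ ($s{\left(P,V \right)} = 33 \left(-8\right) P + P V = - 264 P + P V$)
$2991895 - s{\left(-8,L \right)} = 2991895 - - 8 \left(-264 - 18\right) = 2991895 - \left(-8\right) \left(-282\right) = 2991895 - 2256 = 2989639$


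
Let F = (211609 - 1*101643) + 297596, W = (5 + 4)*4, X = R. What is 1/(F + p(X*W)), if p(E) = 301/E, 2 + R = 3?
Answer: 36/14672533 ≈ 2.4536e-6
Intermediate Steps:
R = 1 (R = -2 + 3 = 1)
X = 1
W = 36 (W = 9*4 = 36)
F = 407562 (F = (211609 - 101643) + 297596 = 109966 + 297596 = 407562)
1/(F + p(X*W)) = 1/(407562 + 301/((1*36))) = 1/(407562 + 301/36) = 1/(14672533/36) = 36/14672533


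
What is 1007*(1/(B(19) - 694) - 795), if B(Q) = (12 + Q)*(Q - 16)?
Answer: -481140572/601 ≈ -8.0057e+5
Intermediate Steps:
B(Q) = (-16 + Q)*(12 + Q) (B(Q) = (12 + Q)*(-16 + Q) = (-16 + Q)*(12 + Q))
1007*(1/(B(19) - 694) - 795) = 1007*(1/((-192 + 19² - 4*19) - 694) - 795) = 1007*(1/((-192 + 361 - 76) - 694) - 795) = 1007*(1/(93 - 694) - 795) = 1007*(1/(-601) - 795) = 1007*(-1/601 - 795) = 1007*(-477796/601) = -481140572/601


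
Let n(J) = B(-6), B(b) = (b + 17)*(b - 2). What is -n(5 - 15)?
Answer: 88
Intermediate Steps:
B(b) = (-2 + b)*(17 + b) (B(b) = (17 + b)*(-2 + b) = (-2 + b)*(17 + b))
n(J) = -88 (n(J) = -34 + (-6)² + 15*(-6) = -34 + 36 - 90 = -88)
-n(5 - 15) = -1*(-88) = 88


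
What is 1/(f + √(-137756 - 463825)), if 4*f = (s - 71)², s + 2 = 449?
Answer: 35344/1249799917 - I*√601581/1249799917 ≈ 2.828e-5 - 6.2059e-7*I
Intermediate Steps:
s = 447 (s = -2 + 449 = 447)
f = 35344 (f = (447 - 71)²/4 = (¼)*376² = (¼)*141376 = 35344)
1/(f + √(-137756 - 463825)) = 1/(35344 + √(-137756 - 463825)) = 1/(35344 + √(-601581)) = 1/(35344 + I*√601581)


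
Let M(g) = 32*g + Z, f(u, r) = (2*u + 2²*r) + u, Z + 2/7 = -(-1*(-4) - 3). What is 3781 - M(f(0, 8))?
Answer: 19308/7 ≈ 2758.3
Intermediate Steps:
Z = -9/7 (Z = -2/7 - (-1*(-4) - 3) = -2/7 - (4 - 3) = -2/7 - 1*1 = -2/7 - 1 = -9/7 ≈ -1.2857)
f(u, r) = 3*u + 4*r (f(u, r) = (2*u + 4*r) + u = 3*u + 4*r)
M(g) = -9/7 + 32*g (M(g) = 32*g - 9/7 = -9/7 + 32*g)
3781 - M(f(0, 8)) = 3781 - (-9/7 + 32*(3*0 + 4*8)) = 3781 - (-9/7 + 32*(0 + 32)) = 3781 - (-9/7 + 32*32) = 3781 - (-9/7 + 1024) = 3781 - 1*7159/7 = 3781 - 7159/7 = 19308/7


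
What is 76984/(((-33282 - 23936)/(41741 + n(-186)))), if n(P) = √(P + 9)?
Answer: -3425788/61 - 38492*I*√177/28609 ≈ -56160.0 - 17.9*I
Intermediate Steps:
n(P) = √(9 + P)
76984/(((-33282 - 23936)/(41741 + n(-186)))) = 76984/(((-33282 - 23936)/(41741 + √(9 - 186)))) = 76984/((-57218/(41741 + √(-177)))) = 76984/((-57218/(41741 + I*√177))) = 76984*(-89/122 - I*√177/57218) = -3425788/61 - 38492*I*√177/28609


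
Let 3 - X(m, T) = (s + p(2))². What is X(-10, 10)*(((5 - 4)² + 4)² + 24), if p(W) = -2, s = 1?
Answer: 98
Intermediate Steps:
X(m, T) = 2 (X(m, T) = 3 - (1 - 2)² = 3 - 1*(-1)² = 3 - 1*1 = 3 - 1 = 2)
X(-10, 10)*(((5 - 4)² + 4)² + 24) = 2*(((5 - 4)² + 4)² + 24) = 2*((1² + 4)² + 24) = 2*((1 + 4)² + 24) = 2*(5² + 24) = 2*(25 + 24) = 2*49 = 98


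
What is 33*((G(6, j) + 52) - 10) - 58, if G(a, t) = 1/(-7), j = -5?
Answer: 9263/7 ≈ 1323.3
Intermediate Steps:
G(a, t) = -⅐
33*((G(6, j) + 52) - 10) - 58 = 33*((-⅐ + 52) - 10) - 58 = 33*(363/7 - 10) - 58 = 33*(293/7) - 58 = 9669/7 - 58 = 9263/7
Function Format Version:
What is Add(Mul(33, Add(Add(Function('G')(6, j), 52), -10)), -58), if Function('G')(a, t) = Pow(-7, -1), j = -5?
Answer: Rational(9263, 7) ≈ 1323.3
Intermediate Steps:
Function('G')(a, t) = Rational(-1, 7)
Add(Mul(33, Add(Add(Function('G')(6, j), 52), -10)), -58) = Add(Mul(33, Add(Add(Rational(-1, 7), 52), -10)), -58) = Add(Mul(33, Add(Rational(363, 7), -10)), -58) = Add(Mul(33, Rational(293, 7)), -58) = Add(Rational(9669, 7), -58) = Rational(9263, 7)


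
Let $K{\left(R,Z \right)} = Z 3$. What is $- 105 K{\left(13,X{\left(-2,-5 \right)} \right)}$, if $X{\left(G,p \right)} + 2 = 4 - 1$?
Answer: $-315$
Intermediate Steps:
$X{\left(G,p \right)} = 1$ ($X{\left(G,p \right)} = -2 + \left(4 - 1\right) = -2 + 3 = 1$)
$K{\left(R,Z \right)} = 3 Z$
$- 105 K{\left(13,X{\left(-2,-5 \right)} \right)} = - 105 \cdot 3 \cdot 1 = \left(-105\right) 3 = -315$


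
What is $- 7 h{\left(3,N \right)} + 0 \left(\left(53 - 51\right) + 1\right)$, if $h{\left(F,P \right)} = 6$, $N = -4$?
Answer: $-42$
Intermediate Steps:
$- 7 h{\left(3,N \right)} + 0 \left(\left(53 - 51\right) + 1\right) = \left(-7\right) 6 + 0 \left(\left(53 - 51\right) + 1\right) = -42 + 0 \left(2 + 1\right) = -42 + 0 \cdot 3 = -42 + 0 = -42$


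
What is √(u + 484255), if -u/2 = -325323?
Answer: 37*√829 ≈ 1065.3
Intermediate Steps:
u = 650646 (u = -2*(-325323) = 650646)
√(u + 484255) = √(650646 + 484255) = √1134901 = 37*√829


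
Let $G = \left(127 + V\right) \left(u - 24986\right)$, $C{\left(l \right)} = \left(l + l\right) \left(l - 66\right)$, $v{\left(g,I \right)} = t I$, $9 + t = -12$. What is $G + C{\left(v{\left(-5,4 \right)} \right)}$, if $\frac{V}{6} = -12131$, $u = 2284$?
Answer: $1649529818$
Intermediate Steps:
$t = -21$ ($t = -9 - 12 = -21$)
$V = -72786$ ($V = 6 \left(-12131\right) = -72786$)
$v{\left(g,I \right)} = - 21 I$
$C{\left(l \right)} = 2 l \left(-66 + l\right)$
$G = 1649504618$ ($G = \left(127 - 72786\right) \left(2284 - 24986\right) = \left(-72659\right) \left(-22702\right) = 1649504618$)
$G + C{\left(v{\left(-5,4 \right)} \right)} = 1649504618 + 2 \left(\left(-21\right) 4\right) \left(-66 - 84\right) = 1649504618 + 2 \left(-84\right) \left(-66 - 84\right) = 1649504618 + 2 \left(-84\right) \left(-150\right) = 1649504618 + 25200 = 1649529818$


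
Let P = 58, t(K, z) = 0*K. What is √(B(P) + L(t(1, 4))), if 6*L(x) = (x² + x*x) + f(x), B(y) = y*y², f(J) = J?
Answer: 58*√58 ≈ 441.71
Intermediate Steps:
t(K, z) = 0
B(y) = y³
L(x) = x²/3 + x/6 (L(x) = ((x² + x*x) + x)/6 = ((x² + x²) + x)/6 = (2*x² + x)/6 = (x + 2*x²)/6 = x²/3 + x/6)
√(B(P) + L(t(1, 4))) = √(58³ + (⅙)*0*(1 + 2*0)) = √(195112 + (⅙)*0*(1 + 0)) = √(195112 + (⅙)*0*1) = √(195112 + 0) = √195112 = 58*√58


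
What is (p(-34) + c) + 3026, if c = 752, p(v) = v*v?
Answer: 4934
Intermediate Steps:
p(v) = v²
(p(-34) + c) + 3026 = ((-34)² + 752) + 3026 = (1156 + 752) + 3026 = 1908 + 3026 = 4934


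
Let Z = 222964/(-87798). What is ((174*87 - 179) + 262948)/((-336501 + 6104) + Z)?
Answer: -12199839393/14504209385 ≈ -0.84112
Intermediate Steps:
Z = -111482/43899 (Z = 222964*(-1/87798) = -111482/43899 ≈ -2.5395)
((174*87 - 179) + 262948)/((-336501 + 6104) + Z) = ((174*87 - 179) + 262948)/((-336501 + 6104) - 111482/43899) = ((15138 - 179) + 262948)/(-330397 - 111482/43899) = (14959 + 262948)/(-14504209385/43899) = 277907*(-43899/14504209385) = -12199839393/14504209385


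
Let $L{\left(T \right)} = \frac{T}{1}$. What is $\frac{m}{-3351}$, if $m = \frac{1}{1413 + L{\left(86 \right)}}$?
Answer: $- \frac{1}{5023149} \approx -1.9908 \cdot 10^{-7}$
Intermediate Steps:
$L{\left(T \right)} = T$ ($L{\left(T \right)} = T 1 = T$)
$m = \frac{1}{1499}$ ($m = \frac{1}{1413 + 86} = \frac{1}{1499} \approx 0.00066711$)
$\frac{m}{-3351} = \frac{1}{1499 \left(-3351\right)} = \frac{1}{1499} \left(- \frac{1}{3351}\right) = - \frac{1}{5023149}$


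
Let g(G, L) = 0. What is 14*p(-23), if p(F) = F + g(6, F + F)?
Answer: -322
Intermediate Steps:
p(F) = F (p(F) = F + 0 = F)
14*p(-23) = 14*(-23) = -322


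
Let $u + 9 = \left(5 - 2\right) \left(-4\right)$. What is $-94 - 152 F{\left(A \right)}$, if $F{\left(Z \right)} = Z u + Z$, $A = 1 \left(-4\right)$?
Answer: $-12254$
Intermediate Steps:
$A = -4$
$u = -21$ ($u = -9 + \left(5 - 2\right) \left(-4\right) = -9 + 3 \left(-4\right) = -9 - 12 = -21$)
$F{\left(Z \right)} = - 20 Z$ ($F{\left(Z \right)} = Z \left(-21\right) + Z = - 21 Z + Z = - 20 Z$)
$-94 - 152 F{\left(A \right)} = -94 - 152 \left(\left(-20\right) \left(-4\right)\right) = -94 - 12160 = -12254$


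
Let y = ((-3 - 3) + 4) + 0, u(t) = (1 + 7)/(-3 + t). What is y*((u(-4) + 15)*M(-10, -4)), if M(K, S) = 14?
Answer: -388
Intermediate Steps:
u(t) = 8/(-3 + t)
y = -2 (y = (-6 + 4) + 0 = -2 + 0 = -2)
y*((u(-4) + 15)*M(-10, -4)) = -2*(8/(-3 - 4) + 15)*14 = -2*(8/(-7) + 15)*14 = -2*(8*(-⅐) + 15)*14 = -2*(-8/7 + 15)*14 = -194*14/7 = -2*194 = -388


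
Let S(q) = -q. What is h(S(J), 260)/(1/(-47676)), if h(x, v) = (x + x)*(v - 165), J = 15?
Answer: 135876600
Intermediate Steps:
h(x, v) = 2*x*(-165 + v) (h(x, v) = (2*x)*(-165 + v) = 2*x*(-165 + v))
h(S(J), 260)/(1/(-47676)) = (2*(-1*15)*(-165 + 260))/(1/(-47676)) = (2*(-15)*95)/(-1/47676) = -2850*(-47676) = 135876600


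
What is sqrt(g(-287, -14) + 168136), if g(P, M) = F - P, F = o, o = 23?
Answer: sqrt(168446) ≈ 410.42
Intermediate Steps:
F = 23
g(P, M) = 23 - P
sqrt(g(-287, -14) + 168136) = sqrt((23 - 1*(-287)) + 168136) = sqrt((23 + 287) + 168136) = sqrt(310 + 168136) = sqrt(168446)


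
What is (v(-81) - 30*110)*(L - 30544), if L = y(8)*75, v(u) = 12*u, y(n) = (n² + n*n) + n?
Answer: 86909568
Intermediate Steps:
y(n) = n + 2*n² (y(n) = (n² + n²) + n = 2*n² + n = n + 2*n²)
L = 10200 (L = (8*(1 + 2*8))*75 = (8*(1 + 16))*75 = (8*17)*75 = 136*75 = 10200)
(v(-81) - 30*110)*(L - 30544) = (12*(-81) - 30*110)*(10200 - 30544) = (-972 - 3300)*(-20344) = -4272*(-20344) = 86909568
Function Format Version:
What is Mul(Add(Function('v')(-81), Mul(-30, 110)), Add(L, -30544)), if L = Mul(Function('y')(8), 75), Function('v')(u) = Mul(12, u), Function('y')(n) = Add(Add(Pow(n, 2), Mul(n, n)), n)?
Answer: 86909568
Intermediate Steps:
Function('y')(n) = Add(n, Mul(2, Pow(n, 2))) (Function('y')(n) = Add(Add(Pow(n, 2), Pow(n, 2)), n) = Add(Mul(2, Pow(n, 2)), n) = Add(n, Mul(2, Pow(n, 2))))
L = 10200 (L = Mul(Mul(8, Add(1, Mul(2, 8))), 75) = Mul(Mul(8, Add(1, 16)), 75) = Mul(Mul(8, 17), 75) = Mul(136, 75) = 10200)
Mul(Add(Function('v')(-81), Mul(-30, 110)), Add(L, -30544)) = Mul(Add(Mul(12, -81), Mul(-30, 110)), Add(10200, -30544)) = Mul(Add(-972, -3300), -20344) = Mul(-4272, -20344) = 86909568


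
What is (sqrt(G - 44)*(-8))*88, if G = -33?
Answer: -704*I*sqrt(77) ≈ -6177.6*I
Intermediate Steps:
(sqrt(G - 44)*(-8))*88 = (sqrt(-33 - 44)*(-8))*88 = (sqrt(-77)*(-8))*88 = ((I*sqrt(77))*(-8))*88 = -8*I*sqrt(77)*88 = -704*I*sqrt(77)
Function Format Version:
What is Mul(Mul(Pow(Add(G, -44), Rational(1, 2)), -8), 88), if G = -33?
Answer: Mul(-704, I, Pow(77, Rational(1, 2))) ≈ Mul(-6177.6, I)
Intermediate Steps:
Mul(Mul(Pow(Add(G, -44), Rational(1, 2)), -8), 88) = Mul(Mul(Pow(Add(-33, -44), Rational(1, 2)), -8), 88) = Mul(Mul(Pow(-77, Rational(1, 2)), -8), 88) = Mul(Mul(Mul(I, Pow(77, Rational(1, 2))), -8), 88) = Mul(Mul(-8, I, Pow(77, Rational(1, 2))), 88) = Mul(-704, I, Pow(77, Rational(1, 2)))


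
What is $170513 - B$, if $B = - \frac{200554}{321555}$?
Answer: $\frac{54829508269}{321555} \approx 1.7051 \cdot 10^{5}$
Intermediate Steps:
$B = - \frac{200554}{321555}$ ($B = \left(-200554\right) \frac{1}{321555} = - \frac{200554}{321555} \approx -0.6237$)
$170513 - B = 170513 - - \frac{200554}{321555} = 170513 + \frac{200554}{321555} = \frac{54829508269}{321555}$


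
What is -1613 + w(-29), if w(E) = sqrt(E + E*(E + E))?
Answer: -1613 + sqrt(1653) ≈ -1572.3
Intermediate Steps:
w(E) = sqrt(E + 2*E**2) (w(E) = sqrt(E + E*(2*E)) = sqrt(E + 2*E**2))
-1613 + w(-29) = -1613 + sqrt(-29*(1 + 2*(-29))) = -1613 + sqrt(-29*(1 - 58)) = -1613 + sqrt(-29*(-57)) = -1613 + sqrt(1653)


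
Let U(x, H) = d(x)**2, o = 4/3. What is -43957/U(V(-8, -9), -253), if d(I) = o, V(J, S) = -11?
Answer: -395613/16 ≈ -24726.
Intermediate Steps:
o = 4/3 (o = 4*(1/3) = 4/3 ≈ 1.3333)
d(I) = 4/3
U(x, H) = 16/9 (U(x, H) = (4/3)**2 = 16/9)
-43957/U(V(-8, -9), -253) = -43957/16/9 = -43957*9/16 = -395613/16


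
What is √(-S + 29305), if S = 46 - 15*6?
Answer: 3*√3261 ≈ 171.32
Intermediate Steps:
S = -44 (S = 46 - 5*18 = 46 - 90 = -44)
√(-S + 29305) = √(-1*(-44) + 29305) = √(44 + 29305) = √29349 = 3*√3261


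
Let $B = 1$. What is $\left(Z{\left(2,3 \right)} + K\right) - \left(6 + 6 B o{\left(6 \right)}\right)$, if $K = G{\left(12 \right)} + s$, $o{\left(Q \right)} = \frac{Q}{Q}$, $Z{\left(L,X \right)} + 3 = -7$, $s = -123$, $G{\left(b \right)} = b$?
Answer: $-133$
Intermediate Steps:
$Z{\left(L,X \right)} = -10$ ($Z{\left(L,X \right)} = -3 - 7 = -10$)
$o{\left(Q \right)} = 1$
$K = -111$ ($K = 12 - 123 = -111$)
$\left(Z{\left(2,3 \right)} + K\right) - \left(6 + 6 B o{\left(6 \right)}\right) = \left(-10 - 111\right) - \left(6 + 6 \cdot 1 \cdot 1\right) = -121 - 12 = -133$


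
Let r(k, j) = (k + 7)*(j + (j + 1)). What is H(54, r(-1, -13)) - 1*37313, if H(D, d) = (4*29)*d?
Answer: -54713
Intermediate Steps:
r(k, j) = (1 + 2*j)*(7 + k) (r(k, j) = (7 + k)*(j + (1 + j)) = (7 + k)*(1 + 2*j) = (1 + 2*j)*(7 + k))
H(D, d) = 116*d
H(54, r(-1, -13)) - 1*37313 = 116*(7 - 1 + 14*(-13) + 2*(-13)*(-1)) - 1*37313 = 116*(7 - 1 - 182 + 26) - 37313 = 116*(-150) - 37313 = -17400 - 37313 = -54713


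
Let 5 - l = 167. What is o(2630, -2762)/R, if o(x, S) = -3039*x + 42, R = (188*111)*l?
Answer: 333022/140859 ≈ 2.3642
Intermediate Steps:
l = -162 (l = 5 - 1*167 = 5 - 167 = -162)
R = -3380616 (R = (188*111)*(-162) = 20868*(-162) = -3380616)
o(x, S) = 42 - 3039*x
o(2630, -2762)/R = (42 - 3039*2630)/(-3380616) = (42 - 7992570)*(-1/3380616) = -7992528*(-1/3380616) = 333022/140859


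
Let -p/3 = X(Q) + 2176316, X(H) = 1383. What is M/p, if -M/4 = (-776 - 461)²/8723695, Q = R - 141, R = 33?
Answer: 6120676/56992745633415 ≈ 1.0739e-7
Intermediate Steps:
Q = -108 (Q = 33 - 141 = -108)
M = -6120676/8723695 (M = -4*(-776 - 461)²/8723695 = -4*(-1237)²/8723695 = -6120676/8723695 ≈ -0.70162)
p = -6533097 (p = -3*(1383 + 2176316) = -3*2177699 = -6533097)
M/p = -6120676/8723695/(-6533097) = -6120676/8723695*(-1/6533097) = 6120676/56992745633415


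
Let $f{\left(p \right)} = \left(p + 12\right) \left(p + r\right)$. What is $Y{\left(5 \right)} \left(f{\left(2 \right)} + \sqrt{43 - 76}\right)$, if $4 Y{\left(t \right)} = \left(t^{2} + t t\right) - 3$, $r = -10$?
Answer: $-1316 + \frac{47 i \sqrt{33}}{4} \approx -1316.0 + 67.499 i$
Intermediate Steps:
$f{\left(p \right)} = \left(-10 + p\right) \left(12 + p\right)$ ($f{\left(p \right)} = \left(p + 12\right) \left(p - 10\right) = \left(12 + p\right) \left(-10 + p\right) = \left(-10 + p\right) \left(12 + p\right)$)
$Y{\left(t \right)} = - \frac{3}{4} + \frac{t^{2}}{2}$ ($Y{\left(t \right)} = \frac{\left(t^{2} + t t\right) - 3}{4} = \frac{\left(t^{2} + t^{2}\right) - 3}{4} = \frac{2 t^{2} - 3}{4} = \frac{-3 + 2 t^{2}}{4} = - \frac{3}{4} + \frac{t^{2}}{2}$)
$Y{\left(5 \right)} \left(f{\left(2 \right)} + \sqrt{43 - 76}\right) = \left(- \frac{3}{4} + \frac{5^{2}}{2}\right) \left(\left(-120 + 2^{2} + 2 \cdot 2\right) + \sqrt{43 - 76}\right) = \left(- \frac{3}{4} + \frac{1}{2} \cdot 25\right) \left(\left(-120 + 4 + 4\right) + \sqrt{-33}\right) = \left(- \frac{3}{4} + \frac{25}{2}\right) \left(-112 + i \sqrt{33}\right) = \frac{47 \left(-112 + i \sqrt{33}\right)}{4} = -1316 + \frac{47 i \sqrt{33}}{4}$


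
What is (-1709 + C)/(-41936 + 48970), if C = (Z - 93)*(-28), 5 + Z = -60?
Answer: 2715/7034 ≈ 0.38598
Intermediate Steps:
Z = -65 (Z = -5 - 60 = -65)
C = 4424 (C = (-65 - 93)*(-28) = -158*(-28) = 4424)
(-1709 + C)/(-41936 + 48970) = (-1709 + 4424)/(-41936 + 48970) = 2715/7034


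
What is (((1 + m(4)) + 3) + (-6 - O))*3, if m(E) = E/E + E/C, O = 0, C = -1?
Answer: -15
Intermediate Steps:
m(E) = 1 - E (m(E) = E/E + E/(-1) = 1 + E*(-1) = 1 - E)
(((1 + m(4)) + 3) + (-6 - O))*3 = (((1 + (1 - 1*4)) + 3) + (-6 - 1*0))*3 = (((1 + (1 - 4)) + 3) + (-6 + 0))*3 = (((1 - 3) + 3) - 6)*3 = ((-2 + 3) - 6)*3 = (1 - 6)*3 = -5*3 = -15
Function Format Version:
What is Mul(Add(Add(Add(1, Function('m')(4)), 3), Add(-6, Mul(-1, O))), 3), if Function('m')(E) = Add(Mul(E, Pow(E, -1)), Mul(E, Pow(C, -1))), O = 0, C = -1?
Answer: -15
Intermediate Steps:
Function('m')(E) = Add(1, Mul(-1, E)) (Function('m')(E) = Add(Mul(E, Pow(E, -1)), Mul(E, Pow(-1, -1))) = Add(1, Mul(E, -1)) = Add(1, Mul(-1, E)))
Mul(Add(Add(Add(1, Function('m')(4)), 3), Add(-6, Mul(-1, O))), 3) = Mul(Add(Add(Add(1, Add(1, Mul(-1, 4))), 3), Add(-6, Mul(-1, 0))), 3) = Mul(Add(Add(Add(1, Add(1, -4)), 3), Add(-6, 0)), 3) = Mul(Add(Add(Add(1, -3), 3), -6), 3) = Mul(Add(Add(-2, 3), -6), 3) = Mul(Add(1, -6), 3) = Mul(-5, 3) = -15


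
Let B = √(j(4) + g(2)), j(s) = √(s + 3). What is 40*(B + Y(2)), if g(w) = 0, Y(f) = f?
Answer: 80 + 40*7^(¼) ≈ 145.06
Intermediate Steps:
j(s) = √(3 + s)
B = 7^(¼) (B = √(√(3 + 4) + 0) = √(√7 + 0) = √(√7) = 7^(¼) ≈ 1.6266)
40*(B + Y(2)) = 40*(7^(¼) + 2) = 40*(2 + 7^(¼)) = 80 + 40*7^(¼)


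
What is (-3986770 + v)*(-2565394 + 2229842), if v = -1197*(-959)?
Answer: 952580788544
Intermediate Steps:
v = 1147923
(-3986770 + v)*(-2565394 + 2229842) = (-3986770 + 1147923)*(-2565394 + 2229842) = -2838847*(-335552) = 952580788544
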